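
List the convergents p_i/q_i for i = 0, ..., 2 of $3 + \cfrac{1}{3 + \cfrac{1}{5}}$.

Using the convergent recurrence p_i = a_i*p_{i-1} + p_{i-2}, q_i = a_i*q_{i-1} + q_{i-2} with p_{-2}=0, p_{-1}=1, q_{-2}=1, q_{-1}=0:
  i=0: a_0=3, p_0 = 3*1 + 0 = 3, q_0 = 3*0 + 1 = 1.
  i=1: a_1=3, p_1 = 3*3 + 1 = 10, q_1 = 3*1 + 0 = 3.
  i=2: a_2=5, p_2 = 5*10 + 3 = 53, q_2 = 5*3 + 1 = 16.

3/1, 10/3, 53/16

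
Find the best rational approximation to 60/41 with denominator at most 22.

19/13

Expand x = 60/41 as a continued fraction with the Euclidean algorithm:
  60 = 1*41 + 19, so a_0 = 1.
  41 = 2*19 + 3, so a_1 = 2.
  19 = 6*3 + 1, so a_2 = 6.
  3 = 3*1 + 0, so a_3 = 3.
so x = [1; 2, 6, 3].
Convergents (p_i = a_i*p_{i-1} + p_{i-2}, q_i = a_i*q_{i-1} + q_{i-2} with p_{-2}=0, p_{-1}=1, q_{-2}=1, q_{-1}=0), until the denominator exceeds 22:
  i=0: a_0=1, p_0 = 1*1 + 0 = 1, q_0 = 1*0 + 1 = 1.
  i=1: a_1=2, p_1 = 2*1 + 1 = 3, q_1 = 2*1 + 0 = 2.
  i=2: a_2=6, p_2 = 6*3 + 1 = 19, q_2 = 6*2 + 1 = 13.
  i=3: a_3=3, p_3 = 3*19 + 3 = 60, q_3 = 3*13 + 2 = 41.
q_3 = 41 > 22, so the last convergent with denominator <= 22 is p_2/q_2 = 19/13.
The closest fraction with denominator <= 22 is either p_2/q_2 or the intermediate fraction (k*p_2 + p_1)/(k*q_2 + q_1) with the largest k >= 1 whose denominator stays <= 22; these approach x as k grows, and every other convergent or intermediate fraction in range is farther away.
Largest k: floor((22 - q_1)/q_2) = floor((22 - 2)/13) = 1.
That gives (1*19 + 3)/(1*13 + 2) = 22/15.
Compare the errors: |x - 19/13| = |60*13 - 19*41|/(41*13) = 1/533, and |x - 22/15| = |60*15 - 22*41|/(41*15) = 2/615.
Cross-multiplying, 1*615 = 615 < 1066 = 2*533, so 1/533 is smaller: the convergent 19/13 is closer to x than 22/15.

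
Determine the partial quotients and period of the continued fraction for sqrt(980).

[31; (3, 3, 1, 1, 2, 1, 1, 3, 3, 62)]

Write x_i = (sqrt(980) + m_i)/d_i with (m_0, d_0) = (0, 1). a_0 = floor(sqrt(980)) = 31, since 31^2 = 961 <= 980 < 1024 = 32^2.
Iterate m_{i+1} = d_i*a_i - m_i, d_{i+1} = (980 - m_{i+1}^2)/d_i, a_{i+1} = floor((a_0 + m_{i+1})/d_{i+1}):
  m_1 = 1*31 - 0 = 31, d_1 = (980 - 31^2)/1 = 19/1 = 19, a_1 = floor((31 + 31)/19) = 3.
  m_2 = 19*3 - 31 = 26, d_2 = (980 - 26^2)/19 = 304/19 = 16, a_2 = floor((31 + 26)/16) = 3.
  m_3 = 16*3 - 26 = 22, d_3 = (980 - 22^2)/16 = 496/16 = 31, a_3 = floor((31 + 22)/31) = 1.
  m_4 = 31*1 - 22 = 9, d_4 = (980 - 9^2)/31 = 899/31 = 29, a_4 = floor((31 + 9)/29) = 1.
  m_5 = 29*1 - 9 = 20, d_5 = (980 - 20^2)/29 = 580/29 = 20, a_5 = floor((31 + 20)/20) = 2.
  m_6 = 20*2 - 20 = 20, d_6 = (980 - 20^2)/20 = 580/20 = 29, a_6 = floor((31 + 20)/29) = 1.
  m_7 = 29*1 - 20 = 9, d_7 = (980 - 9^2)/29 = 899/29 = 31, a_7 = floor((31 + 9)/31) = 1.
  m_8 = 31*1 - 9 = 22, d_8 = (980 - 22^2)/31 = 496/31 = 16, a_8 = floor((31 + 22)/16) = 3.
  m_9 = 16*3 - 22 = 26, d_9 = (980 - 26^2)/16 = 304/16 = 19, a_9 = floor((31 + 26)/19) = 3.
  m_10 = 19*3 - 26 = 31, d_10 = (980 - 31^2)/19 = 19/19 = 1, a_10 = floor((31 + 31)/1) = 62.
  m_11 = 1*62 - 31 = 31, d_11 = (980 - 31^2)/1 = 19/1 = 19: (m_11, d_11) = (m_1, d_1) = (31, 19), so from here the quotients repeat a_1, ..., a_10; the period length is 10.
Hence the expansion of sqrt(980) is a_0 = 31 followed by the repeating block 3, 3, 1, 1, 2, 1, 1, 3, 3, 62 (period 10).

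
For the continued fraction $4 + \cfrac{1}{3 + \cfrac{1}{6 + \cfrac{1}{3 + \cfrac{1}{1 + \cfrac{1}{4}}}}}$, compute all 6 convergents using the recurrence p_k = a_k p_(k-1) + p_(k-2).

4/1, 13/3, 82/19, 259/60, 341/79, 1623/376

Using the convergent recurrence p_i = a_i*p_{i-1} + p_{i-2}, q_i = a_i*q_{i-1} + q_{i-2} with p_{-2}=0, p_{-1}=1, q_{-2}=1, q_{-1}=0:
  i=0: a_0=4, p_0 = 4*1 + 0 = 4, q_0 = 4*0 + 1 = 1.
  i=1: a_1=3, p_1 = 3*4 + 1 = 13, q_1 = 3*1 + 0 = 3.
  i=2: a_2=6, p_2 = 6*13 + 4 = 82, q_2 = 6*3 + 1 = 19.
  i=3: a_3=3, p_3 = 3*82 + 13 = 259, q_3 = 3*19 + 3 = 60.
  i=4: a_4=1, p_4 = 1*259 + 82 = 341, q_4 = 1*60 + 19 = 79.
  i=5: a_5=4, p_5 = 4*341 + 259 = 1623, q_5 = 4*79 + 60 = 376.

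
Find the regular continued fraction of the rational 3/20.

[0; 6, 1, 2]

Run the Euclidean algorithm on 3 and 20; the successive quotients are the partial quotients a_0, a_1, ... (each step inverts the fractional part left over by the previous one):
  3 = 0*20 + 3, so a_0 = 0.
  20 = 6*3 + 2, so a_1 = 6.
  3 = 1*2 + 1, so a_2 = 1.
  2 = 2*1 + 0, so a_3 = 2.
The remainder reaches 0 after 4 divisions, so the expansion has 4 partial quotients, read off in order.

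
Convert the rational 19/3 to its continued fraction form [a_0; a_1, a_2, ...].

Run the Euclidean algorithm on 19 and 3; the successive quotients are the partial quotients a_0, a_1, ... (each step inverts the fractional part left over by the previous one):
  19 = 6*3 + 1, so a_0 = 6.
  3 = 3*1 + 0, so a_1 = 3.
The remainder reaches 0 after 2 divisions, so the expansion has 2 partial quotients, read off in order.

[6; 3]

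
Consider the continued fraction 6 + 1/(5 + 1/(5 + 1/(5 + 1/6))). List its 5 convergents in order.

Using the convergent recurrence p_i = a_i*p_{i-1} + p_{i-2}, q_i = a_i*q_{i-1} + q_{i-2} with p_{-2}=0, p_{-1}=1, q_{-2}=1, q_{-1}=0:
  i=0: a_0=6, p_0 = 6*1 + 0 = 6, q_0 = 6*0 + 1 = 1.
  i=1: a_1=5, p_1 = 5*6 + 1 = 31, q_1 = 5*1 + 0 = 5.
  i=2: a_2=5, p_2 = 5*31 + 6 = 161, q_2 = 5*5 + 1 = 26.
  i=3: a_3=5, p_3 = 5*161 + 31 = 836, q_3 = 5*26 + 5 = 135.
  i=4: a_4=6, p_4 = 6*836 + 161 = 5177, q_4 = 6*135 + 26 = 836.

6/1, 31/5, 161/26, 836/135, 5177/836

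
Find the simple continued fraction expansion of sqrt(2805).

Write x_i = (sqrt(2805) + m_i)/d_i with (m_0, d_0) = (0, 1). a_0 = floor(sqrt(2805)) = 52, since 52^2 = 2704 <= 2805 < 2809 = 53^2.
Iterate m_{i+1} = d_i*a_i - m_i, d_{i+1} = (2805 - m_{i+1}^2)/d_i, a_{i+1} = floor((a_0 + m_{i+1})/d_{i+1}):
  m_1 = 1*52 - 0 = 52, d_1 = (2805 - 52^2)/1 = 101/1 = 101, a_1 = floor((52 + 52)/101) = 1.
  m_2 = 101*1 - 52 = 49, d_2 = (2805 - 49^2)/101 = 404/101 = 4, a_2 = floor((52 + 49)/4) = 25.
  m_3 = 4*25 - 49 = 51, d_3 = (2805 - 51^2)/4 = 204/4 = 51, a_3 = floor((52 + 51)/51) = 2.
  m_4 = 51*2 - 51 = 51, d_4 = (2805 - 51^2)/51 = 204/51 = 4, a_4 = floor((52 + 51)/4) = 25.
  m_5 = 4*25 - 51 = 49, d_5 = (2805 - 49^2)/4 = 404/4 = 101, a_5 = floor((52 + 49)/101) = 1.
  m_6 = 101*1 - 49 = 52, d_6 = (2805 - 52^2)/101 = 101/101 = 1, a_6 = floor((52 + 52)/1) = 104.
  m_7 = 1*104 - 52 = 52, d_7 = (2805 - 52^2)/1 = 101/1 = 101: (m_7, d_7) = (m_1, d_1) = (52, 101), so from here the quotients repeat a_1, ..., a_6; the period length is 6.
Hence the expansion of sqrt(2805) is a_0 = 52 followed by the repeating block 1, 25, 2, 25, 1, 104 (period 6).

[52; (1, 25, 2, 25, 1, 104)]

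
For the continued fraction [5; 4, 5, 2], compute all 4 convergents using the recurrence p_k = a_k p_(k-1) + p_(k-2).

5/1, 21/4, 110/21, 241/46

Using the convergent recurrence p_i = a_i*p_{i-1} + p_{i-2}, q_i = a_i*q_{i-1} + q_{i-2} with p_{-2}=0, p_{-1}=1, q_{-2}=1, q_{-1}=0:
  i=0: a_0=5, p_0 = 5*1 + 0 = 5, q_0 = 5*0 + 1 = 1.
  i=1: a_1=4, p_1 = 4*5 + 1 = 21, q_1 = 4*1 + 0 = 4.
  i=2: a_2=5, p_2 = 5*21 + 5 = 110, q_2 = 5*4 + 1 = 21.
  i=3: a_3=2, p_3 = 2*110 + 21 = 241, q_3 = 2*21 + 4 = 46.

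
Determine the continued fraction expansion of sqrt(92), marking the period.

Write x_i = (sqrt(92) + m_i)/d_i with (m_0, d_0) = (0, 1). a_0 = floor(sqrt(92)) = 9, since 9^2 = 81 <= 92 < 100 = 10^2.
Iterate m_{i+1} = d_i*a_i - m_i, d_{i+1} = (92 - m_{i+1}^2)/d_i, a_{i+1} = floor((a_0 + m_{i+1})/d_{i+1}):
  m_1 = 1*9 - 0 = 9, d_1 = (92 - 9^2)/1 = 11/1 = 11, a_1 = floor((9 + 9)/11) = 1.
  m_2 = 11*1 - 9 = 2, d_2 = (92 - 2^2)/11 = 88/11 = 8, a_2 = floor((9 + 2)/8) = 1.
  m_3 = 8*1 - 2 = 6, d_3 = (92 - 6^2)/8 = 56/8 = 7, a_3 = floor((9 + 6)/7) = 2.
  m_4 = 7*2 - 6 = 8, d_4 = (92 - 8^2)/7 = 28/7 = 4, a_4 = floor((9 + 8)/4) = 4.
  m_5 = 4*4 - 8 = 8, d_5 = (92 - 8^2)/4 = 28/4 = 7, a_5 = floor((9 + 8)/7) = 2.
  m_6 = 7*2 - 8 = 6, d_6 = (92 - 6^2)/7 = 56/7 = 8, a_6 = floor((9 + 6)/8) = 1.
  m_7 = 8*1 - 6 = 2, d_7 = (92 - 2^2)/8 = 88/8 = 11, a_7 = floor((9 + 2)/11) = 1.
  m_8 = 11*1 - 2 = 9, d_8 = (92 - 9^2)/11 = 11/11 = 1, a_8 = floor((9 + 9)/1) = 18.
  m_9 = 1*18 - 9 = 9, d_9 = (92 - 9^2)/1 = 11/1 = 11: (m_9, d_9) = (m_1, d_1) = (9, 11), so from here the quotients repeat a_1, ..., a_8; the period length is 8.
Hence the expansion of sqrt(92) is a_0 = 9 followed by the repeating block 1, 1, 2, 4, 2, 1, 1, 18 (period 8).

[9; (1, 1, 2, 4, 2, 1, 1, 18)]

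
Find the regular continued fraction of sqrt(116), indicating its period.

Write x_i = (sqrt(116) + m_i)/d_i with (m_0, d_0) = (0, 1). a_0 = floor(sqrt(116)) = 10, since 10^2 = 100 <= 116 < 121 = 11^2.
Iterate m_{i+1} = d_i*a_i - m_i, d_{i+1} = (116 - m_{i+1}^2)/d_i, a_{i+1} = floor((a_0 + m_{i+1})/d_{i+1}):
  m_1 = 1*10 - 0 = 10, d_1 = (116 - 10^2)/1 = 16/1 = 16, a_1 = floor((10 + 10)/16) = 1.
  m_2 = 16*1 - 10 = 6, d_2 = (116 - 6^2)/16 = 80/16 = 5, a_2 = floor((10 + 6)/5) = 3.
  m_3 = 5*3 - 6 = 9, d_3 = (116 - 9^2)/5 = 35/5 = 7, a_3 = floor((10 + 9)/7) = 2.
  m_4 = 7*2 - 9 = 5, d_4 = (116 - 5^2)/7 = 91/7 = 13, a_4 = floor((10 + 5)/13) = 1.
  m_5 = 13*1 - 5 = 8, d_5 = (116 - 8^2)/13 = 52/13 = 4, a_5 = floor((10 + 8)/4) = 4.
  m_6 = 4*4 - 8 = 8, d_6 = (116 - 8^2)/4 = 52/4 = 13, a_6 = floor((10 + 8)/13) = 1.
  m_7 = 13*1 - 8 = 5, d_7 = (116 - 5^2)/13 = 91/13 = 7, a_7 = floor((10 + 5)/7) = 2.
  m_8 = 7*2 - 5 = 9, d_8 = (116 - 9^2)/7 = 35/7 = 5, a_8 = floor((10 + 9)/5) = 3.
  m_9 = 5*3 - 9 = 6, d_9 = (116 - 6^2)/5 = 80/5 = 16, a_9 = floor((10 + 6)/16) = 1.
  m_10 = 16*1 - 6 = 10, d_10 = (116 - 10^2)/16 = 16/16 = 1, a_10 = floor((10 + 10)/1) = 20.
  m_11 = 1*20 - 10 = 10, d_11 = (116 - 10^2)/1 = 16/1 = 16: (m_11, d_11) = (m_1, d_1) = (10, 16), so from here the quotients repeat a_1, ..., a_10; the period length is 10.
Hence the expansion of sqrt(116) is a_0 = 10 followed by the repeating block 1, 3, 2, 1, 4, 1, 2, 3, 1, 20 (period 10).

[10; (1, 3, 2, 1, 4, 1, 2, 3, 1, 20)]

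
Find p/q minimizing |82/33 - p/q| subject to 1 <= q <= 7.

Expand x = 82/33 as a continued fraction with the Euclidean algorithm:
  82 = 2*33 + 16, so a_0 = 2.
  33 = 2*16 + 1, so a_1 = 2.
  16 = 16*1 + 0, so a_2 = 16.
so x = [2; 2, 16].
Convergents (p_i = a_i*p_{i-1} + p_{i-2}, q_i = a_i*q_{i-1} + q_{i-2} with p_{-2}=0, p_{-1}=1, q_{-2}=1, q_{-1}=0), until the denominator exceeds 7:
  i=0: a_0=2, p_0 = 2*1 + 0 = 2, q_0 = 2*0 + 1 = 1.
  i=1: a_1=2, p_1 = 2*2 + 1 = 5, q_1 = 2*1 + 0 = 2.
  i=2: a_2=16, p_2 = 16*5 + 2 = 82, q_2 = 16*2 + 1 = 33.
q_2 = 33 > 7, so the last convergent with denominator <= 7 is p_1/q_1 = 5/2.
The closest fraction with denominator <= 7 is either p_1/q_1 or the intermediate fraction (k*p_1 + p_0)/(k*q_1 + q_0) with the largest k >= 1 whose denominator stays <= 7; these approach x as k grows, and every other convergent or intermediate fraction in range is farther away.
Largest k: floor((7 - q_0)/q_1) = floor((7 - 1)/2) = 3.
That gives (3*5 + 2)/(3*2 + 1) = 17/7.
Compare the errors: |x - 5/2| = |82*2 - 5*33|/(33*2) = 1/66, and |x - 17/7| = |82*7 - 17*33|/(33*7) = 13/231.
Cross-multiplying, 1*231 = 231 < 858 = 13*66, so 1/66 is smaller: the convergent 5/2 is closer to x than 17/7.

5/2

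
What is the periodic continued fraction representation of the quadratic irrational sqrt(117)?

[10; (1, 4, 2, 4, 1, 20)]

Write x_i = (sqrt(117) + m_i)/d_i with (m_0, d_0) = (0, 1). a_0 = floor(sqrt(117)) = 10, since 10^2 = 100 <= 117 < 121 = 11^2.
Iterate m_{i+1} = d_i*a_i - m_i, d_{i+1} = (117 - m_{i+1}^2)/d_i, a_{i+1} = floor((a_0 + m_{i+1})/d_{i+1}):
  m_1 = 1*10 - 0 = 10, d_1 = (117 - 10^2)/1 = 17/1 = 17, a_1 = floor((10 + 10)/17) = 1.
  m_2 = 17*1 - 10 = 7, d_2 = (117 - 7^2)/17 = 68/17 = 4, a_2 = floor((10 + 7)/4) = 4.
  m_3 = 4*4 - 7 = 9, d_3 = (117 - 9^2)/4 = 36/4 = 9, a_3 = floor((10 + 9)/9) = 2.
  m_4 = 9*2 - 9 = 9, d_4 = (117 - 9^2)/9 = 36/9 = 4, a_4 = floor((10 + 9)/4) = 4.
  m_5 = 4*4 - 9 = 7, d_5 = (117 - 7^2)/4 = 68/4 = 17, a_5 = floor((10 + 7)/17) = 1.
  m_6 = 17*1 - 7 = 10, d_6 = (117 - 10^2)/17 = 17/17 = 1, a_6 = floor((10 + 10)/1) = 20.
  m_7 = 1*20 - 10 = 10, d_7 = (117 - 10^2)/1 = 17/1 = 17: (m_7, d_7) = (m_1, d_1) = (10, 17), so from here the quotients repeat a_1, ..., a_6; the period length is 6.
Hence the expansion of sqrt(117) is a_0 = 10 followed by the repeating block 1, 4, 2, 4, 1, 20 (period 6).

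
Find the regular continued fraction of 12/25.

Run the Euclidean algorithm on 12 and 25; the successive quotients are the partial quotients a_0, a_1, ... (each step inverts the fractional part left over by the previous one):
  12 = 0*25 + 12, so a_0 = 0.
  25 = 2*12 + 1, so a_1 = 2.
  12 = 12*1 + 0, so a_2 = 12.
The remainder reaches 0 after 3 divisions, so the expansion has 3 partial quotients, read off in order.

[0; 2, 12]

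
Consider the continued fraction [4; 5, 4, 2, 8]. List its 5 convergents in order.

4/1, 21/5, 88/21, 197/47, 1664/397

Using the convergent recurrence p_i = a_i*p_{i-1} + p_{i-2}, q_i = a_i*q_{i-1} + q_{i-2} with p_{-2}=0, p_{-1}=1, q_{-2}=1, q_{-1}=0:
  i=0: a_0=4, p_0 = 4*1 + 0 = 4, q_0 = 4*0 + 1 = 1.
  i=1: a_1=5, p_1 = 5*4 + 1 = 21, q_1 = 5*1 + 0 = 5.
  i=2: a_2=4, p_2 = 4*21 + 4 = 88, q_2 = 4*5 + 1 = 21.
  i=3: a_3=2, p_3 = 2*88 + 21 = 197, q_3 = 2*21 + 5 = 47.
  i=4: a_4=8, p_4 = 8*197 + 88 = 1664, q_4 = 8*47 + 21 = 397.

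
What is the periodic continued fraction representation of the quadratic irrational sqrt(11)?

Write x_i = (sqrt(11) + m_i)/d_i with (m_0, d_0) = (0, 1). a_0 = floor(sqrt(11)) = 3, since 3^2 = 9 <= 11 < 16 = 4^2.
Iterate m_{i+1} = d_i*a_i - m_i, d_{i+1} = (11 - m_{i+1}^2)/d_i, a_{i+1} = floor((a_0 + m_{i+1})/d_{i+1}):
  m_1 = 1*3 - 0 = 3, d_1 = (11 - 3^2)/1 = 2/1 = 2, a_1 = floor((3 + 3)/2) = 3.
  m_2 = 2*3 - 3 = 3, d_2 = (11 - 3^2)/2 = 2/2 = 1, a_2 = floor((3 + 3)/1) = 6.
  m_3 = 1*6 - 3 = 3, d_3 = (11 - 3^2)/1 = 2/1 = 2: (m_3, d_3) = (m_1, d_1) = (3, 2), so from here the quotients repeat a_1, a_2; the period length is 2.
Hence the expansion of sqrt(11) is a_0 = 3 followed by the repeating block 3, 6 (period 2).

[3; (3, 6)]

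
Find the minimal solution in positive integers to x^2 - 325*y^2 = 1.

First expand sqrt(325) as a continued fraction. With x_i = (sqrt(325) + m_i)/d_i and (m_0, d_0) = (0, 1): a_0 = floor(sqrt(325)) = 18, since 18^2 = 324 <= 325 < 361 = 19^2.
Iterate m_{i+1} = d_i*a_i - m_i, d_{i+1} = (325 - m_{i+1}^2)/d_i, a_{i+1} = floor((a_0 + m_{i+1})/d_{i+1}):
  m_1 = 1*18 - 0 = 18, d_1 = (325 - 18^2)/1 = 1/1 = 1, a_1 = floor((18 + 18)/1) = 36.
  m_2 = 1*36 - 18 = 18, d_2 = (325 - 18^2)/1 = 1/1 = 1: (m_2, d_2) = (m_1, d_1) = (18, 1), so from here the quotient a_1 repeats; the period length is 1.
So sqrt(325) = [18; (36)] with period length k = 1.
k is odd, so (p_{k-1}, q_{k-1}) only solves x^2 - 325y^2 = -1 and the fundamental solution of x^2 - 325y^2 = 1 is (p_{2k-1}, q_{2k-1}) = (p_1, q_1); compute convergents through index 1, running through the period twice.
Convergents (p_i = a_i*p_{i-1} + p_{i-2}, q_i = a_i*q_{i-1} + q_{i-2} with p_{-2}=0, p_{-1}=1, q_{-2}=1, q_{-1}=0):
  i=0: a_0=18, p_0 = 18*1 + 0 = 18, q_0 = 18*0 + 1 = 1.
  i=1: a_1=36, p_1 = 36*18 + 1 = 649, q_1 = 36*1 + 0 = 36.
Indeed p_0^2 - 325*q_0^2 = 324 - 325 = -1, not +1.
Check: 649^2 - 325*36^2 = 421201 - 421200 = 1, so (x, y) = (649, 36) solves the equation, and by the theorem it is the least positive solution.

(x, y) = (649, 36)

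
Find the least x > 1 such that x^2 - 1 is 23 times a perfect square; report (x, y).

(x, y) = (24, 5)

First expand sqrt(23) as a continued fraction. With x_i = (sqrt(23) + m_i)/d_i and (m_0, d_0) = (0, 1): a_0 = floor(sqrt(23)) = 4, since 4^2 = 16 <= 23 < 25 = 5^2.
Iterate m_{i+1} = d_i*a_i - m_i, d_{i+1} = (23 - m_{i+1}^2)/d_i, a_{i+1} = floor((a_0 + m_{i+1})/d_{i+1}):
  m_1 = 1*4 - 0 = 4, d_1 = (23 - 4^2)/1 = 7/1 = 7, a_1 = floor((4 + 4)/7) = 1.
  m_2 = 7*1 - 4 = 3, d_2 = (23 - 3^2)/7 = 14/7 = 2, a_2 = floor((4 + 3)/2) = 3.
  m_3 = 2*3 - 3 = 3, d_3 = (23 - 3^2)/2 = 14/2 = 7, a_3 = floor((4 + 3)/7) = 1.
  m_4 = 7*1 - 3 = 4, d_4 = (23 - 4^2)/7 = 7/7 = 1, a_4 = floor((4 + 4)/1) = 8.
  m_5 = 1*8 - 4 = 4, d_5 = (23 - 4^2)/1 = 7/1 = 7: (m_5, d_5) = (m_1, d_1) = (4, 7), so from here the quotients repeat a_1, ..., a_4; the period length is 4.
So sqrt(23) = [4; (1, 3, 1, 8)] with period length k = 4.
k is even, so the fundamental solution of x^2 - 23y^2 = 1 is (p_{k-1}, q_{k-1}) = (p_3, q_3); compute convergents through index 3.
Convergents (p_i = a_i*p_{i-1} + p_{i-2}, q_i = a_i*q_{i-1} + q_{i-2} with p_{-2}=0, p_{-1}=1, q_{-2}=1, q_{-1}=0):
  i=0: a_0=4, p_0 = 4*1 + 0 = 4, q_0 = 4*0 + 1 = 1.
  i=1: a_1=1, p_1 = 1*4 + 1 = 5, q_1 = 1*1 + 0 = 1.
  i=2: a_2=3, p_2 = 3*5 + 4 = 19, q_2 = 3*1 + 1 = 4.
  i=3: a_3=1, p_3 = 1*19 + 5 = 24, q_3 = 1*4 + 1 = 5.
Check: 24^2 - 23*5^2 = 576 - 575 = 1, so (x, y) = (24, 5) solves the equation, and by the theorem it is the least positive solution.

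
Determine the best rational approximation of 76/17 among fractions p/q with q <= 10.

40/9

Expand x = 76/17 as a continued fraction with the Euclidean algorithm:
  76 = 4*17 + 8, so a_0 = 4.
  17 = 2*8 + 1, so a_1 = 2.
  8 = 8*1 + 0, so a_2 = 8.
so x = [4; 2, 8].
Convergents (p_i = a_i*p_{i-1} + p_{i-2}, q_i = a_i*q_{i-1} + q_{i-2} with p_{-2}=0, p_{-1}=1, q_{-2}=1, q_{-1}=0), until the denominator exceeds 10:
  i=0: a_0=4, p_0 = 4*1 + 0 = 4, q_0 = 4*0 + 1 = 1.
  i=1: a_1=2, p_1 = 2*4 + 1 = 9, q_1 = 2*1 + 0 = 2.
  i=2: a_2=8, p_2 = 8*9 + 4 = 76, q_2 = 8*2 + 1 = 17.
q_2 = 17 > 10, so the last convergent with denominator <= 10 is p_1/q_1 = 9/2.
The closest fraction with denominator <= 10 is either p_1/q_1 or the intermediate fraction (k*p_1 + p_0)/(k*q_1 + q_0) with the largest k >= 1 whose denominator stays <= 10; these approach x as k grows, and every other convergent or intermediate fraction in range is farther away.
Largest k: floor((10 - q_0)/q_1) = floor((10 - 1)/2) = 4.
That gives (4*9 + 4)/(4*2 + 1) = 40/9.
Compare the errors: |x - 9/2| = |76*2 - 9*17|/(17*2) = 1/34, and |x - 40/9| = |76*9 - 40*17|/(17*9) = 4/153.
Cross-multiplying, 4*34 = 136 < 153 = 1*153, so 4/153 is smaller: the intermediate fraction 40/9 is closer to x than 9/2.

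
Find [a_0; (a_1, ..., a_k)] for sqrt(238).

Write x_i = (sqrt(238) + m_i)/d_i with (m_0, d_0) = (0, 1). a_0 = floor(sqrt(238)) = 15, since 15^2 = 225 <= 238 < 256 = 16^2.
Iterate m_{i+1} = d_i*a_i - m_i, d_{i+1} = (238 - m_{i+1}^2)/d_i, a_{i+1} = floor((a_0 + m_{i+1})/d_{i+1}):
  m_1 = 1*15 - 0 = 15, d_1 = (238 - 15^2)/1 = 13/1 = 13, a_1 = floor((15 + 15)/13) = 2.
  m_2 = 13*2 - 15 = 11, d_2 = (238 - 11^2)/13 = 117/13 = 9, a_2 = floor((15 + 11)/9) = 2.
  m_3 = 9*2 - 11 = 7, d_3 = (238 - 7^2)/9 = 189/9 = 21, a_3 = floor((15 + 7)/21) = 1.
  m_4 = 21*1 - 7 = 14, d_4 = (238 - 14^2)/21 = 42/21 = 2, a_4 = floor((15 + 14)/2) = 14.
  m_5 = 2*14 - 14 = 14, d_5 = (238 - 14^2)/2 = 42/2 = 21, a_5 = floor((15 + 14)/21) = 1.
  m_6 = 21*1 - 14 = 7, d_6 = (238 - 7^2)/21 = 189/21 = 9, a_6 = floor((15 + 7)/9) = 2.
  m_7 = 9*2 - 7 = 11, d_7 = (238 - 11^2)/9 = 117/9 = 13, a_7 = floor((15 + 11)/13) = 2.
  m_8 = 13*2 - 11 = 15, d_8 = (238 - 15^2)/13 = 13/13 = 1, a_8 = floor((15 + 15)/1) = 30.
  m_9 = 1*30 - 15 = 15, d_9 = (238 - 15^2)/1 = 13/1 = 13: (m_9, d_9) = (m_1, d_1) = (15, 13), so from here the quotients repeat a_1, ..., a_8; the period length is 8.
Hence the expansion of sqrt(238) is a_0 = 15 followed by the repeating block 2, 2, 1, 14, 1, 2, 2, 30 (period 8).

[15; (2, 2, 1, 14, 1, 2, 2, 30)]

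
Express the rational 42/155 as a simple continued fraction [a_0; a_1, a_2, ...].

[0; 3, 1, 2, 4, 3]

Run the Euclidean algorithm on 42 and 155; the successive quotients are the partial quotients a_0, a_1, ... (each step inverts the fractional part left over by the previous one):
  42 = 0*155 + 42, so a_0 = 0.
  155 = 3*42 + 29, so a_1 = 3.
  42 = 1*29 + 13, so a_2 = 1.
  29 = 2*13 + 3, so a_3 = 2.
  13 = 4*3 + 1, so a_4 = 4.
  3 = 3*1 + 0, so a_5 = 3.
The remainder reaches 0 after 6 divisions, so the expansion has 6 partial quotients, read off in order.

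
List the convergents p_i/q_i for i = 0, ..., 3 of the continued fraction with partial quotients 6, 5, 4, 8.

Using the convergent recurrence p_i = a_i*p_{i-1} + p_{i-2}, q_i = a_i*q_{i-1} + q_{i-2} with p_{-2}=0, p_{-1}=1, q_{-2}=1, q_{-1}=0:
  i=0: a_0=6, p_0 = 6*1 + 0 = 6, q_0 = 6*0 + 1 = 1.
  i=1: a_1=5, p_1 = 5*6 + 1 = 31, q_1 = 5*1 + 0 = 5.
  i=2: a_2=4, p_2 = 4*31 + 6 = 130, q_2 = 4*5 + 1 = 21.
  i=3: a_3=8, p_3 = 8*130 + 31 = 1071, q_3 = 8*21 + 5 = 173.

6/1, 31/5, 130/21, 1071/173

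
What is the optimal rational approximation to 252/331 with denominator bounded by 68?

Expand x = 252/331 as a continued fraction with the Euclidean algorithm:
  252 = 0*331 + 252, so a_0 = 0.
  331 = 1*252 + 79, so a_1 = 1.
  252 = 3*79 + 15, so a_2 = 3.
  79 = 5*15 + 4, so a_3 = 5.
  15 = 3*4 + 3, so a_4 = 3.
  4 = 1*3 + 1, so a_5 = 1.
  3 = 3*1 + 0, so a_6 = 3.
so x = [0; 1, 3, 5, 3, 1, 3].
Convergents (p_i = a_i*p_{i-1} + p_{i-2}, q_i = a_i*q_{i-1} + q_{i-2} with p_{-2}=0, p_{-1}=1, q_{-2}=1, q_{-1}=0), until the denominator exceeds 68:
  i=0: a_0=0, p_0 = 0*1 + 0 = 0, q_0 = 0*0 + 1 = 1.
  i=1: a_1=1, p_1 = 1*0 + 1 = 1, q_1 = 1*1 + 0 = 1.
  i=2: a_2=3, p_2 = 3*1 + 0 = 3, q_2 = 3*1 + 1 = 4.
  i=3: a_3=5, p_3 = 5*3 + 1 = 16, q_3 = 5*4 + 1 = 21.
  i=4: a_4=3, p_4 = 3*16 + 3 = 51, q_4 = 3*21 + 4 = 67.
  i=5: a_5=1, p_5 = 1*51 + 16 = 67, q_5 = 1*67 + 21 = 88.
q_5 = 88 > 68, so the last convergent with denominator <= 68 is p_4/q_4 = 51/67.
The closest fraction with denominator <= 68 is either p_4/q_4 or the intermediate fraction (k*p_4 + p_3)/(k*q_4 + q_3) with the largest k >= 1 whose denominator stays <= 68; these approach x as k grows, and every other convergent or intermediate fraction in range is farther away.
Largest k: floor((68 - q_3)/q_4) = floor((68 - 21)/67) = 0.
Since k = 0, no intermediate fraction beyond p_4/q_4 has denominator <= 68, so the convergent 51/67 is the closest (its error is |252*67 - 51*331|/(331*67) = 3/22177).

51/67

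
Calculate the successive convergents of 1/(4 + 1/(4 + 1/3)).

0/1, 1/4, 4/17, 13/55

Using the convergent recurrence p_i = a_i*p_{i-1} + p_{i-2}, q_i = a_i*q_{i-1} + q_{i-2} with p_{-2}=0, p_{-1}=1, q_{-2}=1, q_{-1}=0:
  i=0: a_0=0, p_0 = 0*1 + 0 = 0, q_0 = 0*0 + 1 = 1.
  i=1: a_1=4, p_1 = 4*0 + 1 = 1, q_1 = 4*1 + 0 = 4.
  i=2: a_2=4, p_2 = 4*1 + 0 = 4, q_2 = 4*4 + 1 = 17.
  i=3: a_3=3, p_3 = 3*4 + 1 = 13, q_3 = 3*17 + 4 = 55.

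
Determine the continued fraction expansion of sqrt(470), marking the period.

Write x_i = (sqrt(470) + m_i)/d_i with (m_0, d_0) = (0, 1). a_0 = floor(sqrt(470)) = 21, since 21^2 = 441 <= 470 < 484 = 22^2.
Iterate m_{i+1} = d_i*a_i - m_i, d_{i+1} = (470 - m_{i+1}^2)/d_i, a_{i+1} = floor((a_0 + m_{i+1})/d_{i+1}):
  m_1 = 1*21 - 0 = 21, d_1 = (470 - 21^2)/1 = 29/1 = 29, a_1 = floor((21 + 21)/29) = 1.
  m_2 = 29*1 - 21 = 8, d_2 = (470 - 8^2)/29 = 406/29 = 14, a_2 = floor((21 + 8)/14) = 2.
  m_3 = 14*2 - 8 = 20, d_3 = (470 - 20^2)/14 = 70/14 = 5, a_3 = floor((21 + 20)/5) = 8.
  m_4 = 5*8 - 20 = 20, d_4 = (470 - 20^2)/5 = 70/5 = 14, a_4 = floor((21 + 20)/14) = 2.
  m_5 = 14*2 - 20 = 8, d_5 = (470 - 8^2)/14 = 406/14 = 29, a_5 = floor((21 + 8)/29) = 1.
  m_6 = 29*1 - 8 = 21, d_6 = (470 - 21^2)/29 = 29/29 = 1, a_6 = floor((21 + 21)/1) = 42.
  m_7 = 1*42 - 21 = 21, d_7 = (470 - 21^2)/1 = 29/1 = 29: (m_7, d_7) = (m_1, d_1) = (21, 29), so from here the quotients repeat a_1, ..., a_6; the period length is 6.
Hence the expansion of sqrt(470) is a_0 = 21 followed by the repeating block 1, 2, 8, 2, 1, 42 (period 6).

[21; (1, 2, 8, 2, 1, 42)]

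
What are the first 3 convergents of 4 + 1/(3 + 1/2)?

4/1, 13/3, 30/7

Using the convergent recurrence p_i = a_i*p_{i-1} + p_{i-2}, q_i = a_i*q_{i-1} + q_{i-2} with p_{-2}=0, p_{-1}=1, q_{-2}=1, q_{-1}=0:
  i=0: a_0=4, p_0 = 4*1 + 0 = 4, q_0 = 4*0 + 1 = 1.
  i=1: a_1=3, p_1 = 3*4 + 1 = 13, q_1 = 3*1 + 0 = 3.
  i=2: a_2=2, p_2 = 2*13 + 4 = 30, q_2 = 2*3 + 1 = 7.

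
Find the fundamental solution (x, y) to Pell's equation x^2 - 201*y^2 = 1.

(x, y) = (515095, 36332)

First expand sqrt(201) as a continued fraction. With x_i = (sqrt(201) + m_i)/d_i and (m_0, d_0) = (0, 1): a_0 = floor(sqrt(201)) = 14, since 14^2 = 196 <= 201 < 225 = 15^2.
Iterate m_{i+1} = d_i*a_i - m_i, d_{i+1} = (201 - m_{i+1}^2)/d_i, a_{i+1} = floor((a_0 + m_{i+1})/d_{i+1}):
  m_1 = 1*14 - 0 = 14, d_1 = (201 - 14^2)/1 = 5/1 = 5, a_1 = floor((14 + 14)/5) = 5.
  m_2 = 5*5 - 14 = 11, d_2 = (201 - 11^2)/5 = 80/5 = 16, a_2 = floor((14 + 11)/16) = 1.
  m_3 = 16*1 - 11 = 5, d_3 = (201 - 5^2)/16 = 176/16 = 11, a_3 = floor((14 + 5)/11) = 1.
  m_4 = 11*1 - 5 = 6, d_4 = (201 - 6^2)/11 = 165/11 = 15, a_4 = floor((14 + 6)/15) = 1.
  m_5 = 15*1 - 6 = 9, d_5 = (201 - 9^2)/15 = 120/15 = 8, a_5 = floor((14 + 9)/8) = 2.
  m_6 = 8*2 - 9 = 7, d_6 = (201 - 7^2)/8 = 152/8 = 19, a_6 = floor((14 + 7)/19) = 1.
  m_7 = 19*1 - 7 = 12, d_7 = (201 - 12^2)/19 = 57/19 = 3, a_7 = floor((14 + 12)/3) = 8.
  m_8 = 3*8 - 12 = 12, d_8 = (201 - 12^2)/3 = 57/3 = 19, a_8 = floor((14 + 12)/19) = 1.
  m_9 = 19*1 - 12 = 7, d_9 = (201 - 7^2)/19 = 152/19 = 8, a_9 = floor((14 + 7)/8) = 2.
  m_10 = 8*2 - 7 = 9, d_10 = (201 - 9^2)/8 = 120/8 = 15, a_10 = floor((14 + 9)/15) = 1.
  m_11 = 15*1 - 9 = 6, d_11 = (201 - 6^2)/15 = 165/15 = 11, a_11 = floor((14 + 6)/11) = 1.
  m_12 = 11*1 - 6 = 5, d_12 = (201 - 5^2)/11 = 176/11 = 16, a_12 = floor((14 + 5)/16) = 1.
  m_13 = 16*1 - 5 = 11, d_13 = (201 - 11^2)/16 = 80/16 = 5, a_13 = floor((14 + 11)/5) = 5.
  m_14 = 5*5 - 11 = 14, d_14 = (201 - 14^2)/5 = 5/5 = 1, a_14 = floor((14 + 14)/1) = 28.
  m_15 = 1*28 - 14 = 14, d_15 = (201 - 14^2)/1 = 5/1 = 5: (m_15, d_15) = (m_1, d_1) = (14, 5), so from here the quotients repeat a_1, ..., a_14; the period length is 14.
So sqrt(201) = [14; (5, 1, 1, 1, 2, 1, 8, 1, 2, 1, 1, 1, 5, 28)] with period length k = 14.
k is even, so the fundamental solution of x^2 - 201y^2 = 1 is (p_{k-1}, q_{k-1}) = (p_13, q_13); compute convergents through index 13.
Convergents (p_i = a_i*p_{i-1} + p_{i-2}, q_i = a_i*q_{i-1} + q_{i-2} with p_{-2}=0, p_{-1}=1, q_{-2}=1, q_{-1}=0):
  i=0: a_0=14, p_0 = 14*1 + 0 = 14, q_0 = 14*0 + 1 = 1.
  i=1: a_1=5, p_1 = 5*14 + 1 = 71, q_1 = 5*1 + 0 = 5.
  i=2: a_2=1, p_2 = 1*71 + 14 = 85, q_2 = 1*5 + 1 = 6.
  i=3: a_3=1, p_3 = 1*85 + 71 = 156, q_3 = 1*6 + 5 = 11.
  i=4: a_4=1, p_4 = 1*156 + 85 = 241, q_4 = 1*11 + 6 = 17.
  i=5: a_5=2, p_5 = 2*241 + 156 = 638, q_5 = 2*17 + 11 = 45.
  i=6: a_6=1, p_6 = 1*638 + 241 = 879, q_6 = 1*45 + 17 = 62.
  i=7: a_7=8, p_7 = 8*879 + 638 = 7670, q_7 = 8*62 + 45 = 541.
  i=8: a_8=1, p_8 = 1*7670 + 879 = 8549, q_8 = 1*541 + 62 = 603.
  i=9: a_9=2, p_9 = 2*8549 + 7670 = 24768, q_9 = 2*603 + 541 = 1747.
  i=10: a_10=1, p_10 = 1*24768 + 8549 = 33317, q_10 = 1*1747 + 603 = 2350.
  i=11: a_11=1, p_11 = 1*33317 + 24768 = 58085, q_11 = 1*2350 + 1747 = 4097.
  i=12: a_12=1, p_12 = 1*58085 + 33317 = 91402, q_12 = 1*4097 + 2350 = 6447.
  i=13: a_13=5, p_13 = 5*91402 + 58085 = 515095, q_13 = 5*6447 + 4097 = 36332.
Check: 515095^2 - 201*36332^2 = 265322859025 - 265322859024 = 1, so (x, y) = (515095, 36332) solves the equation, and by the theorem it is the least positive solution.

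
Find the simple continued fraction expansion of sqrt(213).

[14; (1, 1, 2, 6, 1, 8, 1, 6, 2, 1, 1, 28)]

Write x_i = (sqrt(213) + m_i)/d_i with (m_0, d_0) = (0, 1). a_0 = floor(sqrt(213)) = 14, since 14^2 = 196 <= 213 < 225 = 15^2.
Iterate m_{i+1} = d_i*a_i - m_i, d_{i+1} = (213 - m_{i+1}^2)/d_i, a_{i+1} = floor((a_0 + m_{i+1})/d_{i+1}):
  m_1 = 1*14 - 0 = 14, d_1 = (213 - 14^2)/1 = 17/1 = 17, a_1 = floor((14 + 14)/17) = 1.
  m_2 = 17*1 - 14 = 3, d_2 = (213 - 3^2)/17 = 204/17 = 12, a_2 = floor((14 + 3)/12) = 1.
  m_3 = 12*1 - 3 = 9, d_3 = (213 - 9^2)/12 = 132/12 = 11, a_3 = floor((14 + 9)/11) = 2.
  m_4 = 11*2 - 9 = 13, d_4 = (213 - 13^2)/11 = 44/11 = 4, a_4 = floor((14 + 13)/4) = 6.
  m_5 = 4*6 - 13 = 11, d_5 = (213 - 11^2)/4 = 92/4 = 23, a_5 = floor((14 + 11)/23) = 1.
  m_6 = 23*1 - 11 = 12, d_6 = (213 - 12^2)/23 = 69/23 = 3, a_6 = floor((14 + 12)/3) = 8.
  m_7 = 3*8 - 12 = 12, d_7 = (213 - 12^2)/3 = 69/3 = 23, a_7 = floor((14 + 12)/23) = 1.
  m_8 = 23*1 - 12 = 11, d_8 = (213 - 11^2)/23 = 92/23 = 4, a_8 = floor((14 + 11)/4) = 6.
  m_9 = 4*6 - 11 = 13, d_9 = (213 - 13^2)/4 = 44/4 = 11, a_9 = floor((14 + 13)/11) = 2.
  m_10 = 11*2 - 13 = 9, d_10 = (213 - 9^2)/11 = 132/11 = 12, a_10 = floor((14 + 9)/12) = 1.
  m_11 = 12*1 - 9 = 3, d_11 = (213 - 3^2)/12 = 204/12 = 17, a_11 = floor((14 + 3)/17) = 1.
  m_12 = 17*1 - 3 = 14, d_12 = (213 - 14^2)/17 = 17/17 = 1, a_12 = floor((14 + 14)/1) = 28.
  m_13 = 1*28 - 14 = 14, d_13 = (213 - 14^2)/1 = 17/1 = 17: (m_13, d_13) = (m_1, d_1) = (14, 17), so from here the quotients repeat a_1, ..., a_12; the period length is 12.
Hence the expansion of sqrt(213) is a_0 = 14 followed by the repeating block 1, 1, 2, 6, 1, 8, 1, 6, 2, 1, 1, 28 (period 12).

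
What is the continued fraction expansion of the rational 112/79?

Run the Euclidean algorithm on 112 and 79; the successive quotients are the partial quotients a_0, a_1, ... (each step inverts the fractional part left over by the previous one):
  112 = 1*79 + 33, so a_0 = 1.
  79 = 2*33 + 13, so a_1 = 2.
  33 = 2*13 + 7, so a_2 = 2.
  13 = 1*7 + 6, so a_3 = 1.
  7 = 1*6 + 1, so a_4 = 1.
  6 = 6*1 + 0, so a_5 = 6.
The remainder reaches 0 after 6 divisions, so the expansion has 6 partial quotients, read off in order.

[1; 2, 2, 1, 1, 6]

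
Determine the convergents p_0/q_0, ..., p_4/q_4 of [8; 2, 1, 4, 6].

8/1, 17/2, 25/3, 117/14, 727/87

Using the convergent recurrence p_i = a_i*p_{i-1} + p_{i-2}, q_i = a_i*q_{i-1} + q_{i-2} with p_{-2}=0, p_{-1}=1, q_{-2}=1, q_{-1}=0:
  i=0: a_0=8, p_0 = 8*1 + 0 = 8, q_0 = 8*0 + 1 = 1.
  i=1: a_1=2, p_1 = 2*8 + 1 = 17, q_1 = 2*1 + 0 = 2.
  i=2: a_2=1, p_2 = 1*17 + 8 = 25, q_2 = 1*2 + 1 = 3.
  i=3: a_3=4, p_3 = 4*25 + 17 = 117, q_3 = 4*3 + 2 = 14.
  i=4: a_4=6, p_4 = 6*117 + 25 = 727, q_4 = 6*14 + 3 = 87.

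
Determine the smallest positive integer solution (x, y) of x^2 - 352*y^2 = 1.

(x, y) = (77617, 4137)

First expand sqrt(352) as a continued fraction. With x_i = (sqrt(352) + m_i)/d_i and (m_0, d_0) = (0, 1): a_0 = floor(sqrt(352)) = 18, since 18^2 = 324 <= 352 < 361 = 19^2.
Iterate m_{i+1} = d_i*a_i - m_i, d_{i+1} = (352 - m_{i+1}^2)/d_i, a_{i+1} = floor((a_0 + m_{i+1})/d_{i+1}):
  m_1 = 1*18 - 0 = 18, d_1 = (352 - 18^2)/1 = 28/1 = 28, a_1 = floor((18 + 18)/28) = 1.
  m_2 = 28*1 - 18 = 10, d_2 = (352 - 10^2)/28 = 252/28 = 9, a_2 = floor((18 + 10)/9) = 3.
  m_3 = 9*3 - 10 = 17, d_3 = (352 - 17^2)/9 = 63/9 = 7, a_3 = floor((18 + 17)/7) = 5.
  m_4 = 7*5 - 17 = 18, d_4 = (352 - 18^2)/7 = 28/7 = 4, a_4 = floor((18 + 18)/4) = 9.
  m_5 = 4*9 - 18 = 18, d_5 = (352 - 18^2)/4 = 28/4 = 7, a_5 = floor((18 + 18)/7) = 5.
  m_6 = 7*5 - 18 = 17, d_6 = (352 - 17^2)/7 = 63/7 = 9, a_6 = floor((18 + 17)/9) = 3.
  m_7 = 9*3 - 17 = 10, d_7 = (352 - 10^2)/9 = 252/9 = 28, a_7 = floor((18 + 10)/28) = 1.
  m_8 = 28*1 - 10 = 18, d_8 = (352 - 18^2)/28 = 28/28 = 1, a_8 = floor((18 + 18)/1) = 36.
  m_9 = 1*36 - 18 = 18, d_9 = (352 - 18^2)/1 = 28/1 = 28: (m_9, d_9) = (m_1, d_1) = (18, 28), so from here the quotients repeat a_1, ..., a_8; the period length is 8.
So sqrt(352) = [18; (1, 3, 5, 9, 5, 3, 1, 36)] with period length k = 8.
k is even, so the fundamental solution of x^2 - 352y^2 = 1 is (p_{k-1}, q_{k-1}) = (p_7, q_7); compute convergents through index 7.
Convergents (p_i = a_i*p_{i-1} + p_{i-2}, q_i = a_i*q_{i-1} + q_{i-2} with p_{-2}=0, p_{-1}=1, q_{-2}=1, q_{-1}=0):
  i=0: a_0=18, p_0 = 18*1 + 0 = 18, q_0 = 18*0 + 1 = 1.
  i=1: a_1=1, p_1 = 1*18 + 1 = 19, q_1 = 1*1 + 0 = 1.
  i=2: a_2=3, p_2 = 3*19 + 18 = 75, q_2 = 3*1 + 1 = 4.
  i=3: a_3=5, p_3 = 5*75 + 19 = 394, q_3 = 5*4 + 1 = 21.
  i=4: a_4=9, p_4 = 9*394 + 75 = 3621, q_4 = 9*21 + 4 = 193.
  i=5: a_5=5, p_5 = 5*3621 + 394 = 18499, q_5 = 5*193 + 21 = 986.
  i=6: a_6=3, p_6 = 3*18499 + 3621 = 59118, q_6 = 3*986 + 193 = 3151.
  i=7: a_7=1, p_7 = 1*59118 + 18499 = 77617, q_7 = 1*3151 + 986 = 4137.
Check: 77617^2 - 352*4137^2 = 6024398689 - 6024398688 = 1, so (x, y) = (77617, 4137) solves the equation, and by the theorem it is the least positive solution.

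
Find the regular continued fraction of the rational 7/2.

[3; 2]

Run the Euclidean algorithm on 7 and 2; the successive quotients are the partial quotients a_0, a_1, ... (each step inverts the fractional part left over by the previous one):
  7 = 3*2 + 1, so a_0 = 3.
  2 = 2*1 + 0, so a_1 = 2.
The remainder reaches 0 after 2 divisions, so the expansion has 2 partial quotients, read off in order.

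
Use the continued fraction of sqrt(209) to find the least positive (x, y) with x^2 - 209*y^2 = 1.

(x, y) = (46551, 3220)

First expand sqrt(209) as a continued fraction. With x_i = (sqrt(209) + m_i)/d_i and (m_0, d_0) = (0, 1): a_0 = floor(sqrt(209)) = 14, since 14^2 = 196 <= 209 < 225 = 15^2.
Iterate m_{i+1} = d_i*a_i - m_i, d_{i+1} = (209 - m_{i+1}^2)/d_i, a_{i+1} = floor((a_0 + m_{i+1})/d_{i+1}):
  m_1 = 1*14 - 0 = 14, d_1 = (209 - 14^2)/1 = 13/1 = 13, a_1 = floor((14 + 14)/13) = 2.
  m_2 = 13*2 - 14 = 12, d_2 = (209 - 12^2)/13 = 65/13 = 5, a_2 = floor((14 + 12)/5) = 5.
  m_3 = 5*5 - 12 = 13, d_3 = (209 - 13^2)/5 = 40/5 = 8, a_3 = floor((14 + 13)/8) = 3.
  m_4 = 8*3 - 13 = 11, d_4 = (209 - 11^2)/8 = 88/8 = 11, a_4 = floor((14 + 11)/11) = 2.
  m_5 = 11*2 - 11 = 11, d_5 = (209 - 11^2)/11 = 88/11 = 8, a_5 = floor((14 + 11)/8) = 3.
  m_6 = 8*3 - 11 = 13, d_6 = (209 - 13^2)/8 = 40/8 = 5, a_6 = floor((14 + 13)/5) = 5.
  m_7 = 5*5 - 13 = 12, d_7 = (209 - 12^2)/5 = 65/5 = 13, a_7 = floor((14 + 12)/13) = 2.
  m_8 = 13*2 - 12 = 14, d_8 = (209 - 14^2)/13 = 13/13 = 1, a_8 = floor((14 + 14)/1) = 28.
  m_9 = 1*28 - 14 = 14, d_9 = (209 - 14^2)/1 = 13/1 = 13: (m_9, d_9) = (m_1, d_1) = (14, 13), so from here the quotients repeat a_1, ..., a_8; the period length is 8.
So sqrt(209) = [14; (2, 5, 3, 2, 3, 5, 2, 28)] with period length k = 8.
k is even, so the fundamental solution of x^2 - 209y^2 = 1 is (p_{k-1}, q_{k-1}) = (p_7, q_7); compute convergents through index 7.
Convergents (p_i = a_i*p_{i-1} + p_{i-2}, q_i = a_i*q_{i-1} + q_{i-2} with p_{-2}=0, p_{-1}=1, q_{-2}=1, q_{-1}=0):
  i=0: a_0=14, p_0 = 14*1 + 0 = 14, q_0 = 14*0 + 1 = 1.
  i=1: a_1=2, p_1 = 2*14 + 1 = 29, q_1 = 2*1 + 0 = 2.
  i=2: a_2=5, p_2 = 5*29 + 14 = 159, q_2 = 5*2 + 1 = 11.
  i=3: a_3=3, p_3 = 3*159 + 29 = 506, q_3 = 3*11 + 2 = 35.
  i=4: a_4=2, p_4 = 2*506 + 159 = 1171, q_4 = 2*35 + 11 = 81.
  i=5: a_5=3, p_5 = 3*1171 + 506 = 4019, q_5 = 3*81 + 35 = 278.
  i=6: a_6=5, p_6 = 5*4019 + 1171 = 21266, q_6 = 5*278 + 81 = 1471.
  i=7: a_7=2, p_7 = 2*21266 + 4019 = 46551, q_7 = 2*1471 + 278 = 3220.
Check: 46551^2 - 209*3220^2 = 2166995601 - 2166995600 = 1, so (x, y) = (46551, 3220) solves the equation, and by the theorem it is the least positive solution.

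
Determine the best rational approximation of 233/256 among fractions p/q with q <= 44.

10/11

Expand x = 233/256 as a continued fraction with the Euclidean algorithm:
  233 = 0*256 + 233, so a_0 = 0.
  256 = 1*233 + 23, so a_1 = 1.
  233 = 10*23 + 3, so a_2 = 10.
  23 = 7*3 + 2, so a_3 = 7.
  3 = 1*2 + 1, so a_4 = 1.
  2 = 2*1 + 0, so a_5 = 2.
so x = [0; 1, 10, 7, 1, 2].
Convergents (p_i = a_i*p_{i-1} + p_{i-2}, q_i = a_i*q_{i-1} + q_{i-2} with p_{-2}=0, p_{-1}=1, q_{-2}=1, q_{-1}=0), until the denominator exceeds 44:
  i=0: a_0=0, p_0 = 0*1 + 0 = 0, q_0 = 0*0 + 1 = 1.
  i=1: a_1=1, p_1 = 1*0 + 1 = 1, q_1 = 1*1 + 0 = 1.
  i=2: a_2=10, p_2 = 10*1 + 0 = 10, q_2 = 10*1 + 1 = 11.
  i=3: a_3=7, p_3 = 7*10 + 1 = 71, q_3 = 7*11 + 1 = 78.
q_3 = 78 > 44, so the last convergent with denominator <= 44 is p_2/q_2 = 10/11.
The closest fraction with denominator <= 44 is either p_2/q_2 or the intermediate fraction (k*p_2 + p_1)/(k*q_2 + q_1) with the largest k >= 1 whose denominator stays <= 44; these approach x as k grows, and every other convergent or intermediate fraction in range is farther away.
Largest k: floor((44 - q_1)/q_2) = floor((44 - 1)/11) = 3.
That gives (3*10 + 1)/(3*11 + 1) = 31/34.
Compare the errors: |x - 10/11| = |233*11 - 10*256|/(256*11) = 3/2816, and |x - 31/34| = |233*34 - 31*256|/(256*34) = 14/8704.
Cross-multiplying, 3*8704 = 26112 < 39424 = 14*2816, so 3/2816 is smaller: the convergent 10/11 is closer to x than 31/34.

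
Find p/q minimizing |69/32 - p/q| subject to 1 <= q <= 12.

Expand x = 69/32 as a continued fraction with the Euclidean algorithm:
  69 = 2*32 + 5, so a_0 = 2.
  32 = 6*5 + 2, so a_1 = 6.
  5 = 2*2 + 1, so a_2 = 2.
  2 = 2*1 + 0, so a_3 = 2.
so x = [2; 6, 2, 2].
Convergents (p_i = a_i*p_{i-1} + p_{i-2}, q_i = a_i*q_{i-1} + q_{i-2} with p_{-2}=0, p_{-1}=1, q_{-2}=1, q_{-1}=0), until the denominator exceeds 12:
  i=0: a_0=2, p_0 = 2*1 + 0 = 2, q_0 = 2*0 + 1 = 1.
  i=1: a_1=6, p_1 = 6*2 + 1 = 13, q_1 = 6*1 + 0 = 6.
  i=2: a_2=2, p_2 = 2*13 + 2 = 28, q_2 = 2*6 + 1 = 13.
q_2 = 13 > 12, so the last convergent with denominator <= 12 is p_1/q_1 = 13/6.
The closest fraction with denominator <= 12 is either p_1/q_1 or the intermediate fraction (k*p_1 + p_0)/(k*q_1 + q_0) with the largest k >= 1 whose denominator stays <= 12; these approach x as k grows, and every other convergent or intermediate fraction in range is farther away.
Largest k: floor((12 - q_0)/q_1) = floor((12 - 1)/6) = 1.
That gives (1*13 + 2)/(1*6 + 1) = 15/7.
Compare the errors: |x - 13/6| = |69*6 - 13*32|/(32*6) = 2/192, and |x - 15/7| = |69*7 - 15*32|/(32*7) = 3/224.
Cross-multiplying, 2*224 = 448 < 576 = 3*192, so 2/192 is smaller: the convergent 13/6 is closer to x than 15/7.

13/6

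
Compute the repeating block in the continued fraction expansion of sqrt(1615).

Write x_i = (sqrt(1615) + m_i)/d_i with (m_0, d_0) = (0, 1). a_0 = floor(sqrt(1615)) = 40, since 40^2 = 1600 <= 1615 < 1681 = 41^2.
Iterate m_{i+1} = d_i*a_i - m_i, d_{i+1} = (1615 - m_{i+1}^2)/d_i, a_{i+1} = floor((a_0 + m_{i+1})/d_{i+1}):
  m_1 = 1*40 - 0 = 40, d_1 = (1615 - 40^2)/1 = 15/1 = 15, a_1 = floor((40 + 40)/15) = 5.
  m_2 = 15*5 - 40 = 35, d_2 = (1615 - 35^2)/15 = 390/15 = 26, a_2 = floor((40 + 35)/26) = 2.
  m_3 = 26*2 - 35 = 17, d_3 = (1615 - 17^2)/26 = 1326/26 = 51, a_3 = floor((40 + 17)/51) = 1.
  m_4 = 51*1 - 17 = 34, d_4 = (1615 - 34^2)/51 = 459/51 = 9, a_4 = floor((40 + 34)/9) = 8.
  m_5 = 9*8 - 34 = 38, d_5 = (1615 - 38^2)/9 = 171/9 = 19, a_5 = floor((40 + 38)/19) = 4.
  m_6 = 19*4 - 38 = 38, d_6 = (1615 - 38^2)/19 = 171/19 = 9, a_6 = floor((40 + 38)/9) = 8.
  m_7 = 9*8 - 38 = 34, d_7 = (1615 - 34^2)/9 = 459/9 = 51, a_7 = floor((40 + 34)/51) = 1.
  m_8 = 51*1 - 34 = 17, d_8 = (1615 - 17^2)/51 = 1326/51 = 26, a_8 = floor((40 + 17)/26) = 2.
  m_9 = 26*2 - 17 = 35, d_9 = (1615 - 35^2)/26 = 390/26 = 15, a_9 = floor((40 + 35)/15) = 5.
  m_10 = 15*5 - 35 = 40, d_10 = (1615 - 40^2)/15 = 15/15 = 1, a_10 = floor((40 + 40)/1) = 80.
  m_11 = 1*80 - 40 = 40, d_11 = (1615 - 40^2)/1 = 15/1 = 15: (m_11, d_11) = (m_1, d_1) = (40, 15), so from here the quotients repeat a_1, ..., a_10; the period length is 10.
Hence the expansion of sqrt(1615) is a_0 = 40 followed by the repeating block 5, 2, 1, 8, 4, 8, 1, 2, 5, 80 (period 10).

[40; (5, 2, 1, 8, 4, 8, 1, 2, 5, 80)]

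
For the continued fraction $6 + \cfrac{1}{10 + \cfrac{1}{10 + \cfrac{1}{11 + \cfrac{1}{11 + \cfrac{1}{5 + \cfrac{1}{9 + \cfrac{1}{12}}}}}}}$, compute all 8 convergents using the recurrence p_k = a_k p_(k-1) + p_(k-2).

6/1, 61/10, 616/101, 6837/1121, 75823/12432, 385952/63281, 3549391/581961, 42978644/7046813

Using the convergent recurrence p_i = a_i*p_{i-1} + p_{i-2}, q_i = a_i*q_{i-1} + q_{i-2} with p_{-2}=0, p_{-1}=1, q_{-2}=1, q_{-1}=0:
  i=0: a_0=6, p_0 = 6*1 + 0 = 6, q_0 = 6*0 + 1 = 1.
  i=1: a_1=10, p_1 = 10*6 + 1 = 61, q_1 = 10*1 + 0 = 10.
  i=2: a_2=10, p_2 = 10*61 + 6 = 616, q_2 = 10*10 + 1 = 101.
  i=3: a_3=11, p_3 = 11*616 + 61 = 6837, q_3 = 11*101 + 10 = 1121.
  i=4: a_4=11, p_4 = 11*6837 + 616 = 75823, q_4 = 11*1121 + 101 = 12432.
  i=5: a_5=5, p_5 = 5*75823 + 6837 = 385952, q_5 = 5*12432 + 1121 = 63281.
  i=6: a_6=9, p_6 = 9*385952 + 75823 = 3549391, q_6 = 9*63281 + 12432 = 581961.
  i=7: a_7=12, p_7 = 12*3549391 + 385952 = 42978644, q_7 = 12*581961 + 63281 = 7046813.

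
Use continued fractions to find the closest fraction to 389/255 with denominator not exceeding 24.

29/19

Expand x = 389/255 as a continued fraction with the Euclidean algorithm:
  389 = 1*255 + 134, so a_0 = 1.
  255 = 1*134 + 121, so a_1 = 1.
  134 = 1*121 + 13, so a_2 = 1.
  121 = 9*13 + 4, so a_3 = 9.
  13 = 3*4 + 1, so a_4 = 3.
  4 = 4*1 + 0, so a_5 = 4.
so x = [1; 1, 1, 9, 3, 4].
Convergents (p_i = a_i*p_{i-1} + p_{i-2}, q_i = a_i*q_{i-1} + q_{i-2} with p_{-2}=0, p_{-1}=1, q_{-2}=1, q_{-1}=0), until the denominator exceeds 24:
  i=0: a_0=1, p_0 = 1*1 + 0 = 1, q_0 = 1*0 + 1 = 1.
  i=1: a_1=1, p_1 = 1*1 + 1 = 2, q_1 = 1*1 + 0 = 1.
  i=2: a_2=1, p_2 = 1*2 + 1 = 3, q_2 = 1*1 + 1 = 2.
  i=3: a_3=9, p_3 = 9*3 + 2 = 29, q_3 = 9*2 + 1 = 19.
  i=4: a_4=3, p_4 = 3*29 + 3 = 90, q_4 = 3*19 + 2 = 59.
q_4 = 59 > 24, so the last convergent with denominator <= 24 is p_3/q_3 = 29/19.
The closest fraction with denominator <= 24 is either p_3/q_3 or the intermediate fraction (k*p_3 + p_2)/(k*q_3 + q_2) with the largest k >= 1 whose denominator stays <= 24; these approach x as k grows, and every other convergent or intermediate fraction in range is farther away.
Largest k: floor((24 - q_2)/q_3) = floor((24 - 2)/19) = 1.
That gives (1*29 + 3)/(1*19 + 2) = 32/21.
Compare the errors: |x - 29/19| = |389*19 - 29*255|/(255*19) = 4/4845, and |x - 32/21| = |389*21 - 32*255|/(255*21) = 9/5355.
Cross-multiplying, 4*5355 = 21420 < 43605 = 9*4845, so 4/4845 is smaller: the convergent 29/19 is closer to x than 32/21.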